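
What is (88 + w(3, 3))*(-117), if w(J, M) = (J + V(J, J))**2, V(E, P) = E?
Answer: -14508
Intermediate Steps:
w(J, M) = 4*J**2 (w(J, M) = (J + J)**2 = (2*J)**2 = 4*J**2)
(88 + w(3, 3))*(-117) = (88 + 4*3**2)*(-117) = (88 + 4*9)*(-117) = (88 + 36)*(-117) = 124*(-117) = -14508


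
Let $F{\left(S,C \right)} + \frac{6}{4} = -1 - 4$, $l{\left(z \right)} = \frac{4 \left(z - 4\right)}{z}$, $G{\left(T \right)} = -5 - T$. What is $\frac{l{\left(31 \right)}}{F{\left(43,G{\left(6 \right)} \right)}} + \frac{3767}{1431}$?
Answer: $\frac{1209005}{576693} \approx 2.0964$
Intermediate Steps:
$l{\left(z \right)} = \frac{-16 + 4 z}{z}$ ($l{\left(z \right)} = \frac{4 \left(-4 + z\right)}{z} = \frac{-16 + 4 z}{z}$)
$F{\left(S,C \right)} = - \frac{13}{2}$ ($F{\left(S,C \right)} = - \frac{3}{2} - 5 = - \frac{13}{2}$)
$\frac{l{\left(31 \right)}}{F{\left(43,G{\left(6 \right)} \right)}} + \frac{3767}{1431} = \frac{4 - \frac{16}{31}}{- \frac{13}{2}} + \frac{3767}{1431} = \left(4 - \frac{16}{31}\right) \left(- \frac{2}{13}\right) + 3767 \cdot \frac{1}{1431} = \left(4 - \frac{16}{31}\right) \left(- \frac{2}{13}\right) + \frac{3767}{1431} = \frac{108}{31} \left(- \frac{2}{13}\right) + \frac{3767}{1431} = - \frac{216}{403} + \frac{3767}{1431} = \frac{1209005}{576693}$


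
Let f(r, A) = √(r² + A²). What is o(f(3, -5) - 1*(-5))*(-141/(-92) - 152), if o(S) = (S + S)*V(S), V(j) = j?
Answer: -816737/46 - 69215*√34/23 ≈ -35303.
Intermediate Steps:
f(r, A) = √(A² + r²)
o(S) = 2*S² (o(S) = (S + S)*S = (2*S)*S = 2*S²)
o(f(3, -5) - 1*(-5))*(-141/(-92) - 152) = (2*(√((-5)² + 3²) - 1*(-5))²)*(-141/(-92) - 152) = (2*(√(25 + 9) + 5)²)*(-141*(-1/92) - 152) = (2*(√34 + 5)²)*(141/92 - 152) = (2*(5 + √34)²)*(-13843/92) = -13843*(5 + √34)²/46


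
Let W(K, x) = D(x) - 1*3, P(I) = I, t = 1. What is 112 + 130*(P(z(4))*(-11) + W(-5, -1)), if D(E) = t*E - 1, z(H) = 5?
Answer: -7688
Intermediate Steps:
D(E) = -1 + E (D(E) = 1*E - 1 = E - 1 = -1 + E)
W(K, x) = -4 + x (W(K, x) = (-1 + x) - 1*3 = (-1 + x) - 3 = -4 + x)
112 + 130*(P(z(4))*(-11) + W(-5, -1)) = 112 + 130*(5*(-11) + (-4 - 1)) = 112 + 130*(-55 - 5) = 112 + 130*(-60) = 112 - 7800 = -7688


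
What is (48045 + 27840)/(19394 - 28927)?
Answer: -75885/9533 ≈ -7.9602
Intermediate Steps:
(48045 + 27840)/(19394 - 28927) = 75885/(-9533) = 75885*(-1/9533) = -75885/9533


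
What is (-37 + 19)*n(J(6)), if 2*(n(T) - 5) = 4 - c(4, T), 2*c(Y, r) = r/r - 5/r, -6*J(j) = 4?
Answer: -351/4 ≈ -87.750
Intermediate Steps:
J(j) = -⅔ (J(j) = -⅙*4 = -⅔)
c(Y, r) = ½ - 5/(2*r) (c(Y, r) = (r/r - 5/r)/2 = (1 - 5/r)/2 = ½ - 5/(2*r))
n(T) = 7 - (-5 + T)/(4*T) (n(T) = 5 + (4 - (-5 + T)/(2*T))/2 = 5 + (2 - (-5 + T)/(4*T)) = 7 - (-5 + T)/(4*T))
(-37 + 19)*n(J(6)) = (-37 + 19)*((5 + 27*(-⅔))/(4*(-⅔))) = -9*(-3)*(5 - 18)/(2*2) = -9*(-3)*(-13)/(2*2) = -18*39/8 = -351/4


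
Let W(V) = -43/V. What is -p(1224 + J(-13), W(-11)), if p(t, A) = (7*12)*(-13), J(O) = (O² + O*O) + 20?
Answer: 1092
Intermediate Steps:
J(O) = 20 + 2*O² (J(O) = (O² + O²) + 20 = 2*O² + 20 = 20 + 2*O²)
p(t, A) = -1092 (p(t, A) = 84*(-13) = -1092)
-p(1224 + J(-13), W(-11)) = -1*(-1092) = 1092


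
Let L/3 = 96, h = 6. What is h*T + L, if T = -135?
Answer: -522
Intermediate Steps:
L = 288 (L = 3*96 = 288)
h*T + L = 6*(-135) + 288 = -810 + 288 = -522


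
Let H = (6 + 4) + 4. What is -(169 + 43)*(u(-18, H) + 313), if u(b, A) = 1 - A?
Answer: -63600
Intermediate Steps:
H = 14 (H = 10 + 4 = 14)
-(169 + 43)*(u(-18, H) + 313) = -(169 + 43)*((1 - 1*14) + 313) = -212*((1 - 14) + 313) = -212*(-13 + 313) = -212*300 = -1*63600 = -63600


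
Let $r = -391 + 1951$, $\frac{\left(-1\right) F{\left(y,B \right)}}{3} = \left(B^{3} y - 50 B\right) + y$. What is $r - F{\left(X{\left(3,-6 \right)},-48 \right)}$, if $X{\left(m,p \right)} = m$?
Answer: $-986559$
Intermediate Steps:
$F{\left(y,B \right)} = - 3 y + 150 B - 3 y B^{3}$ ($F{\left(y,B \right)} = - 3 \left(\left(B^{3} y - 50 B\right) + y\right) = - 3 \left(\left(y B^{3} - 50 B\right) + y\right) = - 3 \left(\left(- 50 B + y B^{3}\right) + y\right) = - 3 \left(y - 50 B + y B^{3}\right) = - 3 y + 150 B - 3 y B^{3}$)
$r = 1560$
$r - F{\left(X{\left(3,-6 \right)},-48 \right)} = 1560 - \left(\left(-3\right) 3 + 150 \left(-48\right) - 9 \left(-48\right)^{3}\right) = 1560 - \left(-9 - 7200 - 9 \left(-110592\right)\right) = 1560 - \left(-9 - 7200 + 995328\right) = 1560 - 988119 = -986559$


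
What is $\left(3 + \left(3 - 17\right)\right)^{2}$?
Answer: $121$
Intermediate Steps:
$\left(3 + \left(3 - 17\right)\right)^{2} = \left(3 - 14\right)^{2} = \left(-11\right)^{2} = 121$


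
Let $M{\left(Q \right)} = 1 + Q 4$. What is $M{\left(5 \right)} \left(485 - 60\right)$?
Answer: $8925$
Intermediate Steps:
$M{\left(Q \right)} = 1 + 4 Q$
$M{\left(5 \right)} \left(485 - 60\right) = \left(1 + 4 \cdot 5\right) \left(485 - 60\right) = \left(1 + 20\right) 425 = 21 \cdot 425 = 8925$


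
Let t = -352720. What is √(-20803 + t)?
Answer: I*√373523 ≈ 611.17*I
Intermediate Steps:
√(-20803 + t) = √(-20803 - 352720) = √(-373523) = I*√373523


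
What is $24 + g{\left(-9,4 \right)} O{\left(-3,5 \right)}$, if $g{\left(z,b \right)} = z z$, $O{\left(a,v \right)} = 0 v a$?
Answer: $24$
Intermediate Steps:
$O{\left(a,v \right)} = 0$ ($O{\left(a,v \right)} = 0 a = 0$)
$g{\left(z,b \right)} = z^{2}$
$24 + g{\left(-9,4 \right)} O{\left(-3,5 \right)} = 24 + \left(-9\right)^{2} \cdot 0 = 24 + 81 \cdot 0 = 24 + 0 = 24$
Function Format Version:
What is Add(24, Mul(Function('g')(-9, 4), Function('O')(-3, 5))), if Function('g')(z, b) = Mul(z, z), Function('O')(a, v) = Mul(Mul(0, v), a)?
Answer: 24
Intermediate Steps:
Function('O')(a, v) = 0 (Function('O')(a, v) = Mul(0, a) = 0)
Function('g')(z, b) = Pow(z, 2)
Add(24, Mul(Function('g')(-9, 4), Function('O')(-3, 5))) = Add(24, Mul(Pow(-9, 2), 0)) = Add(24, Mul(81, 0)) = Add(24, 0) = 24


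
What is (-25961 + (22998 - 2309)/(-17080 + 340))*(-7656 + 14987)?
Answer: -3186109994399/16740 ≈ -1.9033e+8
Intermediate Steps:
(-25961 + (22998 - 2309)/(-17080 + 340))*(-7656 + 14987) = (-25961 + 20689/(-16740))*7331 = (-25961 + 20689*(-1/16740))*7331 = (-25961 - 20689/16740)*7331 = -434607829/16740*7331 = -3186109994399/16740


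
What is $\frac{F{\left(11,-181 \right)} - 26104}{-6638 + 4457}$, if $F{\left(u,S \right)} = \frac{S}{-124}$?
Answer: $\frac{1078905}{90148} \approx 11.968$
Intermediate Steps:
$F{\left(u,S \right)} = - \frac{S}{124}$ ($F{\left(u,S \right)} = S \left(- \frac{1}{124}\right) = - \frac{S}{124}$)
$\frac{F{\left(11,-181 \right)} - 26104}{-6638 + 4457} = \frac{\left(- \frac{1}{124}\right) \left(-181\right) - 26104}{-6638 + 4457} = \frac{\frac{181}{124} - 26104}{-2181} = \left(- \frac{3236715}{124}\right) \left(- \frac{1}{2181}\right) = \frac{1078905}{90148}$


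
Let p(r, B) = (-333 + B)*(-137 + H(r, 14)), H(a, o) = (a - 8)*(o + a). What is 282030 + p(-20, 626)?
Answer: 291113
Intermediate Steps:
H(a, o) = (-8 + a)*(a + o)
p(r, B) = (-333 + B)*(-249 + r**2 + 6*r) (p(r, B) = (-333 + B)*(-137 + (r**2 - 8*r - 8*14 + r*14)) = (-333 + B)*(-137 + (r**2 - 8*r - 112 + 14*r)) = (-333 + B)*(-137 + (-112 + r**2 + 6*r)) = (-333 + B)*(-249 + r**2 + 6*r))
282030 + p(-20, 626) = 282030 + (82917 - 1998*(-20) - 333*(-20)**2 - 137*626 + 626*(-112 + (-20)**2 + 6*(-20))) = 282030 + (82917 + 39960 - 333*400 - 85762 + 626*(-112 + 400 - 120)) = 282030 + (82917 + 39960 - 133200 - 85762 + 626*168) = 282030 + (82917 + 39960 - 133200 - 85762 + 105168) = 282030 + 9083 = 291113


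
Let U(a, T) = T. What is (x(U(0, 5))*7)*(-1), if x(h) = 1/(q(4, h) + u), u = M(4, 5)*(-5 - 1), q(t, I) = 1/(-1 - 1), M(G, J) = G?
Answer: 2/7 ≈ 0.28571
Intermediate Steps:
q(t, I) = -½ (q(t, I) = 1/(-2) = -½)
u = -24 (u = 4*(-5 - 1) = 4*(-6) = -24)
x(h) = -2/49 (x(h) = 1/(-½ - 24) = 1/(-49/2) = -2/49)
(x(U(0, 5))*7)*(-1) = -2/49*7*(-1) = -2/7*(-1) = 2/7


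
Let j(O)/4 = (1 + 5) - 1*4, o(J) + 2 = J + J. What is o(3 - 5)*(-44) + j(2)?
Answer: 272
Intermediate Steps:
o(J) = -2 + 2*J (o(J) = -2 + (J + J) = -2 + 2*J)
j(O) = 8 (j(O) = 4*((1 + 5) - 1*4) = 4*(6 - 4) = 4*2 = 8)
o(3 - 5)*(-44) + j(2) = (-2 + 2*(3 - 5))*(-44) + 8 = (-2 + 2*(-2))*(-44) + 8 = (-2 - 4)*(-44) + 8 = -6*(-44) + 8 = 264 + 8 = 272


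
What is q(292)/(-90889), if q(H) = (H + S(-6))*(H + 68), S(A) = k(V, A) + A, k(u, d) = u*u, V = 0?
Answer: -102960/90889 ≈ -1.1328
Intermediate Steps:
k(u, d) = u**2
S(A) = A (S(A) = 0**2 + A = 0 + A = A)
q(H) = (-6 + H)*(68 + H) (q(H) = (H - 6)*(H + 68) = (-6 + H)*(68 + H))
q(292)/(-90889) = (-408 + 292**2 + 62*292)/(-90889) = (-408 + 85264 + 18104)*(-1/90889) = 102960*(-1/90889) = -102960/90889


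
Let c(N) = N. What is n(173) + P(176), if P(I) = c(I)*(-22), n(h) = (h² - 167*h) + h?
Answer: -2661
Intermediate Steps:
n(h) = h² - 166*h
P(I) = -22*I (P(I) = I*(-22) = -22*I)
n(173) + P(176) = 173*(-166 + 173) - 22*176 = 173*7 - 3872 = 1211 - 3872 = -2661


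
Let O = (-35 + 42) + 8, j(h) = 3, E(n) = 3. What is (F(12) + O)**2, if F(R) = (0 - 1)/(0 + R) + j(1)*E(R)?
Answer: 82369/144 ≈ 572.01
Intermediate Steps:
F(R) = 9 - 1/R (F(R) = (0 - 1)/(0 + R) + 3*3 = -1/R + 9 = 9 - 1/R)
O = 15 (O = 7 + 8 = 15)
(F(12) + O)**2 = ((9 - 1/12) + 15)**2 = (107/12 + 15)**2 = (287/12)**2 = 82369/144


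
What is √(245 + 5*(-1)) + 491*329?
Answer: 161539 + 4*√15 ≈ 1.6155e+5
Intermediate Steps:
√(245 + 5*(-1)) + 491*329 = √(245 - 5) + 161539 = √240 + 161539 = 4*√15 + 161539 = 161539 + 4*√15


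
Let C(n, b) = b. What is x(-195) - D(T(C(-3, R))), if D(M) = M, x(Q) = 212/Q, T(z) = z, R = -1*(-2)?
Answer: -602/195 ≈ -3.0872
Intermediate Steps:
R = 2
x(-195) - D(T(C(-3, R))) = 212/(-195) - 1*2 = 212*(-1/195) - 2 = -212/195 - 2 = -602/195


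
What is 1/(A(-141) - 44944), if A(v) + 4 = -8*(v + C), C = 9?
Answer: -1/43892 ≈ -2.2783e-5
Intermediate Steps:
A(v) = -76 - 8*v (A(v) = -4 - 8*(v + 9) = -4 - 8*(9 + v) = -4 + (-72 - 8*v) = -76 - 8*v)
1/(A(-141) - 44944) = 1/((-76 - 8*(-141)) - 44944) = 1/((-76 + 1128) - 44944) = 1/(1052 - 44944) = 1/(-43892) = -1/43892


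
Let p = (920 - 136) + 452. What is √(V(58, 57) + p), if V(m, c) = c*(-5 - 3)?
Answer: 2*√195 ≈ 27.928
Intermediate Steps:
V(m, c) = -8*c (V(m, c) = c*(-8) = -8*c)
p = 1236 (p = 784 + 452 = 1236)
√(V(58, 57) + p) = √(-8*57 + 1236) = √(-456 + 1236) = √780 = 2*√195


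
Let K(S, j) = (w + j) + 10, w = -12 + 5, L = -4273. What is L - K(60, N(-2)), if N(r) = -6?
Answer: -4270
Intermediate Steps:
w = -7
K(S, j) = 3 + j (K(S, j) = (-7 + j) + 10 = 3 + j)
L - K(60, N(-2)) = -4273 - (3 - 6) = -4273 - 1*(-3) = -4273 + 3 = -4270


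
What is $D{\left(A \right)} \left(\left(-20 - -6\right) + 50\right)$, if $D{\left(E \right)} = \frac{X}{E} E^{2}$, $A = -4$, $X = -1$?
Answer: $144$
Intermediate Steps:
$D{\left(E \right)} = - E$ ($D{\left(E \right)} = - \frac{1}{E} E^{2} = - E$)
$D{\left(A \right)} \left(\left(-20 - -6\right) + 50\right) = \left(-1\right) \left(-4\right) \left(\left(-20 - -6\right) + 50\right) = 4 \left(\left(-20 + 6\right) + 50\right) = 4 \left(-14 + 50\right) = 4 \cdot 36 = 144$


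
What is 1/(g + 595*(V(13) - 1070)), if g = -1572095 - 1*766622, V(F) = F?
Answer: -1/2967632 ≈ -3.3697e-7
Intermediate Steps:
g = -2338717 (g = -1572095 - 766622 = -2338717)
1/(g + 595*(V(13) - 1070)) = 1/(-2338717 + 595*(13 - 1070)) = 1/(-2338717 + 595*(-1057)) = 1/(-2338717 - 628915) = 1/(-2967632) = -1/2967632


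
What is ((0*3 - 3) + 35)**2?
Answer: 1024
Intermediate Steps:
((0*3 - 3) + 35)**2 = ((0 - 3) + 35)**2 = (-3 + 35)**2 = 32**2 = 1024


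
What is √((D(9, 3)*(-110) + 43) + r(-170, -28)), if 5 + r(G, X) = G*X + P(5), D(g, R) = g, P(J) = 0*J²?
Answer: 4*√238 ≈ 61.709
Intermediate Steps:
P(J) = 0
r(G, X) = -5 + G*X (r(G, X) = -5 + (G*X + 0) = -5 + G*X)
√((D(9, 3)*(-110) + 43) + r(-170, -28)) = √((9*(-110) + 43) + (-5 - 170*(-28))) = √((-990 + 43) + (-5 + 4760)) = √(-947 + 4755) = √3808 = 4*√238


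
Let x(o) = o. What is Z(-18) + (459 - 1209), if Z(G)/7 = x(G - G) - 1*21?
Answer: -897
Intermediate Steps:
Z(G) = -147 (Z(G) = 7*((G - G) - 1*21) = 7*(0 - 21) = 7*(-21) = -147)
Z(-18) + (459 - 1209) = -147 + (459 - 1209) = -147 - 750 = -897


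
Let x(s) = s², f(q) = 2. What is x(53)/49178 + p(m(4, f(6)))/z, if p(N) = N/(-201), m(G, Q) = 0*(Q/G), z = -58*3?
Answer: 2809/49178 ≈ 0.057119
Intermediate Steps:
z = -174
m(G, Q) = 0
p(N) = -N/201 (p(N) = N*(-1/201) = -N/201)
x(53)/49178 + p(m(4, f(6)))/z = 53²/49178 - 1/201*0/(-174) = 2809*(1/49178) + 0*(-1/174) = 2809/49178 + 0 = 2809/49178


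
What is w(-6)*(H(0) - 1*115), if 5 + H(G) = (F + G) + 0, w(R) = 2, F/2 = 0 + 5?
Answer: -220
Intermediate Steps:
F = 10 (F = 2*(0 + 5) = 2*5 = 10)
H(G) = 5 + G (H(G) = -5 + ((10 + G) + 0) = -5 + (10 + G) = 5 + G)
w(-6)*(H(0) - 1*115) = 2*((5 + 0) - 1*115) = 2*(5 - 115) = 2*(-110) = -220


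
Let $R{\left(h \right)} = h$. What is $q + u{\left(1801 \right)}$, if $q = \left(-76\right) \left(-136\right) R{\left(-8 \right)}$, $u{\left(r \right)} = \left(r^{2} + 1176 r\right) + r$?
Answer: $5280690$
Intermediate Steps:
$u{\left(r \right)} = r^{2} + 1177 r$
$q = -82688$ ($q = \left(-76\right) \left(-136\right) \left(-8\right) = 10336 \left(-8\right) = -82688$)
$q + u{\left(1801 \right)} = -82688 + 1801 \left(1177 + 1801\right) = -82688 + 1801 \cdot 2978 = -82688 + 5363378 = 5280690$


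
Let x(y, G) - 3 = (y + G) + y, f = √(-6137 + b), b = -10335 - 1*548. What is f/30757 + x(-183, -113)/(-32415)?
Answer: 476/32415 + 2*I*√4255/30757 ≈ 0.014685 + 0.0042417*I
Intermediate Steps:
b = -10883 (b = -10335 - 548 = -10883)
f = 2*I*√4255 (f = √(-6137 - 10883) = √(-17020) = 2*I*√4255 ≈ 130.46*I)
x(y, G) = 3 + G + 2*y (x(y, G) = 3 + ((y + G) + y) = 3 + ((G + y) + y) = 3 + (G + 2*y) = 3 + G + 2*y)
f/30757 + x(-183, -113)/(-32415) = (2*I*√4255)/30757 + (3 - 113 + 2*(-183))/(-32415) = (2*I*√4255)*(1/30757) + (3 - 113 - 366)*(-1/32415) = 2*I*√4255/30757 - 476*(-1/32415) = 2*I*√4255/30757 + 476/32415 = 476/32415 + 2*I*√4255/30757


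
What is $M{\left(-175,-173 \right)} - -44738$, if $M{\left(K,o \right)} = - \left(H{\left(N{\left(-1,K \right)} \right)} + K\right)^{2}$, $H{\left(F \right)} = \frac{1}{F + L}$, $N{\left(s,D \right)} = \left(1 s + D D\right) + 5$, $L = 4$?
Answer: $\frac{13243377385406}{938380689} \approx 14113.0$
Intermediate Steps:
$N{\left(s,D \right)} = 5 + s + D^{2}$ ($N{\left(s,D \right)} = \left(s + D^{2}\right) + 5 = 5 + s + D^{2}$)
$H{\left(F \right)} = \frac{1}{4 + F}$ ($H{\left(F \right)} = \frac{1}{F + 4} = \frac{1}{4 + F}$)
$M{\left(K,o \right)} = - \left(K + \frac{1}{8 + K^{2}}\right)^{2}$ ($M{\left(K,o \right)} = - \left(\frac{1}{4 + \left(5 - 1 + K^{2}\right)} + K\right)^{2} = - \left(\frac{1}{4 + \left(4 + K^{2}\right)} + K\right)^{2} = - \left(\frac{1}{8 + K^{2}} + K\right)^{2} = - \left(K + \frac{1}{8 + K^{2}}\right)^{2}$)
$M{\left(-175,-173 \right)} - -44738 = - \frac{\left(1 - 175 \left(8 + \left(-175\right)^{2}\right)\right)^{2}}{\left(8 + \left(-175\right)^{2}\right)^{2}} - -44738 = - \frac{\left(1 - 175 \left(8 + 30625\right)\right)^{2}}{\left(8 + 30625\right)^{2}} + 44738 = - \frac{\left(1 - 5360775\right)^{2}}{938380689} + 44738 = \left(-1\right) \left(1 - 5360775\right)^{2} \cdot \frac{1}{938380689} + 44738 = \left(-1\right) \left(-5360774\right)^{2} \cdot \frac{1}{938380689} + 44738 = \left(-1\right) 28737897879076 \cdot \frac{1}{938380689} + 44738 = - \frac{28737897879076}{938380689} + 44738 = \frac{13243377385406}{938380689}$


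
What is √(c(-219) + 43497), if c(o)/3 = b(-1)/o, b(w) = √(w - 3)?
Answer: √(231795513 - 146*I)/73 ≈ 208.56 - 6.5682e-5*I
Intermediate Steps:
b(w) = √(-3 + w)
c(o) = 6*I/o (c(o) = 3*(√(-3 - 1)/o) = 3*(√(-4)/o) = 3*((2*I)/o) = 3*(2*I/o) = 6*I/o)
√(c(-219) + 43497) = √(6*I/(-219) + 43497) = √(6*I*(-1/219) + 43497) = √(-2*I/73 + 43497) = √(43497 - 2*I/73)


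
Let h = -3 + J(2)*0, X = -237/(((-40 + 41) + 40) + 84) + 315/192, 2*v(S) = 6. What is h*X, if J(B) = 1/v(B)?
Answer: 6129/8000 ≈ 0.76612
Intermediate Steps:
v(S) = 3 (v(S) = (1/2)*6 = 3)
X = -2043/8000 (X = -237/((1 + 40) + 84) + 315*(1/192) = -237/(41 + 84) + 105/64 = -237/125 + 105/64 = -2043/8000 ≈ -0.25537)
J(B) = 1/3
h = -3 (h = -3 + (1/3)*0 = -3 + 0 = -3)
h*X = -3*(-2043/8000) = 6129/8000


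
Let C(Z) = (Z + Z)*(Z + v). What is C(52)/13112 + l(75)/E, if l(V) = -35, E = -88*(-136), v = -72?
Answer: -288095/1783232 ≈ -0.16156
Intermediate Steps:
E = 11968
C(Z) = 2*Z*(-72 + Z) (C(Z) = (Z + Z)*(Z - 72) = (2*Z)*(-72 + Z) = 2*Z*(-72 + Z))
C(52)/13112 + l(75)/E = (2*52*(-72 + 52))/13112 - 35/11968 = (2*52*(-20))*(1/13112) - 35*1/11968 = -2080*1/13112 - 35/11968 = -260/1639 - 35/11968 = -288095/1783232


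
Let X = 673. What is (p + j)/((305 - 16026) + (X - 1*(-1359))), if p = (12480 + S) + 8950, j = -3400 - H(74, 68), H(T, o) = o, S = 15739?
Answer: -33701/13689 ≈ -2.4619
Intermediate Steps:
j = -3468 (j = -3400 - 1*68 = -3400 - 68 = -3468)
p = 37169 (p = (12480 + 15739) + 8950 = 28219 + 8950 = 37169)
(p + j)/((305 - 16026) + (X - 1*(-1359))) = (37169 - 3468)/((305 - 16026) + (673 - 1*(-1359))) = 33701/(-15721 + (673 + 1359)) = 33701/(-15721 + 2032) = 33701/(-13689) = 33701*(-1/13689) = -33701/13689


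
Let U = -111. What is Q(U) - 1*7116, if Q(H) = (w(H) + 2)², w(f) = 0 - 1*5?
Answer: -7107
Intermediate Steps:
w(f) = -5 (w(f) = 0 - 5 = -5)
Q(H) = 9 (Q(H) = (-5 + 2)² = (-3)² = 9)
Q(U) - 1*7116 = 9 - 1*7116 = 9 - 7116 = -7107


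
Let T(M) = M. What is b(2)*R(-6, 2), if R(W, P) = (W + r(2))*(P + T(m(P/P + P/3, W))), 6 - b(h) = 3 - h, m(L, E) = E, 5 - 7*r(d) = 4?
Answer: 820/7 ≈ 117.14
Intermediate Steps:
r(d) = 1/7 (r(d) = 5/7 - 1/7*4 = 5/7 - 4/7 = 1/7)
b(h) = 3 + h (b(h) = 6 - (3 - h) = 6 + (-3 + h) = 3 + h)
R(W, P) = (1/7 + W)*(P + W) (R(W, P) = (W + 1/7)*(P + W) = (1/7 + W)*(P + W))
b(2)*R(-6, 2) = (3 + 2)*((-6)**2 + (1/7)*2 + (1/7)*(-6) + 2*(-6)) = 5*(36 + 2/7 - 6/7 - 12) = 5*(164/7) = 820/7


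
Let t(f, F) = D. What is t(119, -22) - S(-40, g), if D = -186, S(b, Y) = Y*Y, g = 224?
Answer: -50362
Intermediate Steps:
S(b, Y) = Y²
t(f, F) = -186
t(119, -22) - S(-40, g) = -186 - 1*224² = -186 - 1*50176 = -186 - 50176 = -50362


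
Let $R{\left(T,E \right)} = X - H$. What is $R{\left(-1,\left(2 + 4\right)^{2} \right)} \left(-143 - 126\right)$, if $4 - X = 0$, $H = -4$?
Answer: $-2152$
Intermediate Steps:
$X = 4$ ($X = 4 - 0 = 4 + 0 = 4$)
$R{\left(T,E \right)} = 8$ ($R{\left(T,E \right)} = 4 - -4 = 4 + 4 = 8$)
$R{\left(-1,\left(2 + 4\right)^{2} \right)} \left(-143 - 126\right) = 8 \left(-143 - 126\right) = 8 \left(-269\right) = -2152$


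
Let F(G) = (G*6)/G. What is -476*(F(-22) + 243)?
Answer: -118524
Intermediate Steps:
F(G) = 6 (F(G) = (6*G)/G = 6)
-476*(F(-22) + 243) = -476*(6 + 243) = -476*249 = -118524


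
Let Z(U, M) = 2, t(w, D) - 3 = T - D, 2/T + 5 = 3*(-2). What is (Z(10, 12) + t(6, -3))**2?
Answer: 7396/121 ≈ 61.124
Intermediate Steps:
T = -2/11 (T = 2/(-5 + 3*(-2)) = 2/(-5 - 6) = 2/(-11) = 2*(-1/11) = -2/11 ≈ -0.18182)
t(w, D) = 31/11 - D (t(w, D) = 3 + (-2/11 - D) = 31/11 - D)
(Z(10, 12) + t(6, -3))**2 = (2 + (31/11 - 1*(-3)))**2 = (2 + (31/11 + 3))**2 = (2 + 64/11)**2 = (86/11)**2 = 7396/121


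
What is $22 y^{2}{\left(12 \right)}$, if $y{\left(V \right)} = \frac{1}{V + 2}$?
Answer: $\frac{11}{98} \approx 0.11224$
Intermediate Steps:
$y{\left(V \right)} = \frac{1}{2 + V}$
$22 y^{2}{\left(12 \right)} = 22 \left(\frac{1}{2 + 12}\right)^{2} = 22 \left(\frac{1}{14}\right)^{2} = \frac{22}{196} = 22 \cdot \frac{1}{196} = \frac{11}{98}$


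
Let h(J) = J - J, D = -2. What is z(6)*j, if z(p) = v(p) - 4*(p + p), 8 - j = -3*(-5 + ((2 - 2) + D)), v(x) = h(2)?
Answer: 624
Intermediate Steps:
h(J) = 0
v(x) = 0
j = -13 (j = 8 - (-3)*(-5 + ((2 - 2) - 2)) = 8 - (-3)*(-5 + (0 - 2)) = 8 - (-3)*(-5 - 2) = 8 - (-3)*(-7) = 8 - 1*21 = 8 - 21 = -13)
z(p) = -8*p (z(p) = 0 - 4*(p + p) = 0 - 4*2*p = 0 - 8*p = -8*p)
z(6)*j = -8*6*(-13) = -48*(-13) = 624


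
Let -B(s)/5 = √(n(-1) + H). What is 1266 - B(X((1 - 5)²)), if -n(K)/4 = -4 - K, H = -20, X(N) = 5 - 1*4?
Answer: 1266 + 10*I*√2 ≈ 1266.0 + 14.142*I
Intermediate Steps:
X(N) = 1 (X(N) = 5 - 4 = 1)
n(K) = 16 + 4*K (n(K) = -4*(-4 - K) = 16 + 4*K)
B(s) = -10*I*√2 (B(s) = -5*√((16 + 4*(-1)) - 20) = -5*√((16 - 4) - 20) = -5*√(12 - 20) = -10*I*√2)
1266 - B(X((1 - 5)²)) = 1266 - (-10)*I*√2 = 1266 + 10*I*√2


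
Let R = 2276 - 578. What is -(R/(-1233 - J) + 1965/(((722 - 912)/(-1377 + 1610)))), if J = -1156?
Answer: 7115337/2926 ≈ 2431.8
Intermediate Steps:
R = 1698
-(R/(-1233 - J) + 1965/(((722 - 912)/(-1377 + 1610)))) = -(1698/(-1233 - 1*(-1156)) + 1965/(((722 - 912)/(-1377 + 1610)))) = -(1698/(-1233 + 1156) + 1965/((-190/233))) = -(1698/(-77) + 1965/((-190*1/233))) = -(1698*(-1/77) + 1965/(-190/233)) = -(-1698/77 + 1965*(-233/190)) = -(-1698/77 - 91569/38) = -1*(-7115337/2926) = 7115337/2926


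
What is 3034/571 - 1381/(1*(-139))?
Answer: 1210277/79369 ≈ 15.249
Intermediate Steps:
3034/571 - 1381/(1*(-139)) = 3034*(1/571) - 1381/(-139) = 3034/571 - 1381*(-1/139) = 3034/571 + 1381/139 = 1210277/79369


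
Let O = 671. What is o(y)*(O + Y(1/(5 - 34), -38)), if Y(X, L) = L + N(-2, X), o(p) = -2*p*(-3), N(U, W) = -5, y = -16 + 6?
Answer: -37680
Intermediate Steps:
y = -10
o(p) = 6*p
Y(X, L) = -5 + L (Y(X, L) = L - 5 = -5 + L)
o(y)*(O + Y(1/(5 - 34), -38)) = (6*(-10))*(671 + (-5 - 38)) = -60*(671 - 43) = -60*628 = -37680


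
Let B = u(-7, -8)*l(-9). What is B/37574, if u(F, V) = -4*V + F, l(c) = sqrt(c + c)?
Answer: 75*I*sqrt(2)/37574 ≈ 0.0028229*I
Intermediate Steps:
l(c) = sqrt(2)*sqrt(c) (l(c) = sqrt(2*c) = sqrt(2)*sqrt(c))
u(F, V) = F - 4*V
B = 75*I*sqrt(2) (B = (-7 - 4*(-8))*(sqrt(2)*sqrt(-9)) = (-7 + 32)*(sqrt(2)*(3*I)) = 25*(3*I*sqrt(2)) = 75*I*sqrt(2) ≈ 106.07*I)
B/37574 = (75*I*sqrt(2))/37574 = (75*I*sqrt(2))*(1/37574) = 75*I*sqrt(2)/37574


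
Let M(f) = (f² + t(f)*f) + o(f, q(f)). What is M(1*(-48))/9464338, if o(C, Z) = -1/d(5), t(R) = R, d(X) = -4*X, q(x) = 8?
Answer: 92161/189286760 ≈ 0.00048689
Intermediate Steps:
o(C, Z) = 1/20 (o(C, Z) = -1/((-4*5)) = -1/(-20) = -1*(-1/20) = 1/20)
M(f) = 1/20 + 2*f² (M(f) = (f² + f*f) + 1/20 = (f² + f²) + 1/20 = 2*f² + 1/20 = 1/20 + 2*f²)
M(1*(-48))/9464338 = (1/20 + 2*(1*(-48))²)/9464338 = (1/20 + 2*(-48)²)*(1/9464338) = (1/20 + 2*2304)*(1/9464338) = (1/20 + 4608)*(1/9464338) = (92161/20)*(1/9464338) = 92161/189286760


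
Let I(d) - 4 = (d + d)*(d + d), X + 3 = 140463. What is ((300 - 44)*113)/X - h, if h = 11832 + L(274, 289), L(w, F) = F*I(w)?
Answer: -3048011629828/35115 ≈ -8.6801e+7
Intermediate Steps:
X = 140460 (X = -3 + 140463 = 140460)
I(d) = 4 + 4*d**2 (I(d) = 4 + (d + d)*(d + d) = 4 + (2*d)*(2*d) = 4 + 4*d**2)
L(w, F) = F*(4 + 4*w**2)
h = 86800844 (h = 11832 + 4*289*(1 + 274**2) = 11832 + 4*289*(1 + 75076) = 11832 + 4*289*75077 = 11832 + 86789012 = 86800844)
((300 - 44)*113)/X - h = ((300 - 44)*113)/140460 - 1*86800844 = (256*113)*(1/140460) - 86800844 = 28928*(1/140460) - 86800844 = 7232/35115 - 86800844 = -3048011629828/35115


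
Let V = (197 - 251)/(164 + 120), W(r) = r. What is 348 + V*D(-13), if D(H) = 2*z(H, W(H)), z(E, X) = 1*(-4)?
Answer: 24816/71 ≈ 349.52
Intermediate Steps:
z(E, X) = -4
V = -27/142 (V = -54/284 = -54*1/284 = -27/142 ≈ -0.19014)
D(H) = -8 (D(H) = 2*(-4) = -8)
348 + V*D(-13) = 348 - 27/142*(-8) = 348 + 108/71 = 24816/71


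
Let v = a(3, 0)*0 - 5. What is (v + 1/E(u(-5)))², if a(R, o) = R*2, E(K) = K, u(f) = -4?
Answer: 441/16 ≈ 27.563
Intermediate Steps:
a(R, o) = 2*R
v = -5 (v = (2*3)*0 - 5 = 6*0 - 5 = 0 - 5 = -5)
(v + 1/E(u(-5)))² = (-5 + 1/(-4))² = (-5 - ¼)² = (-21/4)² = 441/16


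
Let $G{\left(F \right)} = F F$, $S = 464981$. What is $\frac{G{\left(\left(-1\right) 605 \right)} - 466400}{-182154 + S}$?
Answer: $- \frac{100375}{282827} \approx -0.3549$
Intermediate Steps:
$G{\left(F \right)} = F^{2}$
$\frac{G{\left(\left(-1\right) 605 \right)} - 466400}{-182154 + S} = \frac{\left(\left(-1\right) 605\right)^{2} - 466400}{-182154 + 464981} = \frac{\left(-605\right)^{2} - 466400}{282827} = \left(366025 - 466400\right) \frac{1}{282827} = \left(-100375\right) \frac{1}{282827} = - \frac{100375}{282827}$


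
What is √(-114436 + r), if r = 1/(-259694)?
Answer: 3*I*√857519473252110/259694 ≈ 338.28*I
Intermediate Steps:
r = -1/259694 ≈ -3.8507e-6
√(-114436 + r) = √(-114436 - 1/259694) = √(-29718342585/259694) = 3*I*√857519473252110/259694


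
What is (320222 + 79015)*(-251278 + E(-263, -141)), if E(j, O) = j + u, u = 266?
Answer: -100318277175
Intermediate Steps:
E(j, O) = 266 + j (E(j, O) = j + 266 = 266 + j)
(320222 + 79015)*(-251278 + E(-263, -141)) = (320222 + 79015)*(-251278 + (266 - 263)) = 399237*(-251278 + 3) = 399237*(-251275) = -100318277175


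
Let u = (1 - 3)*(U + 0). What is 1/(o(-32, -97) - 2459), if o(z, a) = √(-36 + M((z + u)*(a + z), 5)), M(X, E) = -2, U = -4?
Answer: -2459/6046719 - I*√38/6046719 ≈ -0.00040667 - 1.0195e-6*I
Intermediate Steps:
u = 8 (u = (1 - 3)*(-4 + 0) = -2*(-4) = 8)
o(z, a) = I*√38 (o(z, a) = √(-36 - 2) = √(-38) = I*√38)
1/(o(-32, -97) - 2459) = 1/(I*√38 - 2459) = 1/(-2459 + I*√38)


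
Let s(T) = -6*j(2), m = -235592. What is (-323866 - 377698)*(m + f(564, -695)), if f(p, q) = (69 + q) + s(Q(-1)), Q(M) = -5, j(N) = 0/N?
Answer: 165722044952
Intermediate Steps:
j(N) = 0
s(T) = 0 (s(T) = -6*0 = 0)
f(p, q) = 69 + q (f(p, q) = (69 + q) + 0 = 69 + q)
(-323866 - 377698)*(m + f(564, -695)) = (-323866 - 377698)*(-235592 + (69 - 695)) = -701564*(-235592 - 626) = -701564*(-236218) = 165722044952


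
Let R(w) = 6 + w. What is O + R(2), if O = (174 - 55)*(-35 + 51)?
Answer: 1912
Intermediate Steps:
O = 1904 (O = 119*16 = 1904)
O + R(2) = 1904 + (6 + 2) = 1904 + 8 = 1912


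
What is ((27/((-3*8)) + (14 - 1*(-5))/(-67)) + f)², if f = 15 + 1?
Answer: 61168041/287296 ≈ 212.91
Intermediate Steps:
f = 16
((27/((-3*8)) + (14 - 1*(-5))/(-67)) + f)² = ((27/((-3*8)) + (14 - 1*(-5))/(-67)) + 16)² = ((27/(-24) + (14 + 5)*(-1/67)) + 16)² = ((27*(-1/24) + 19*(-1/67)) + 16)² = ((-9/8 - 19/67) + 16)² = (-755/536 + 16)² = (7821/536)² = 61168041/287296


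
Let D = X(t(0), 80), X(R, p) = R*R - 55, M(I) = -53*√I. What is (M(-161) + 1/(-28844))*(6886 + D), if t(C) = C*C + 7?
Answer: -1720/7211 - 364640*I*√161 ≈ -0.23852 - 4.6268e+6*I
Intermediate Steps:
t(C) = 7 + C² (t(C) = C² + 7 = 7 + C²)
X(R, p) = -55 + R² (X(R, p) = R² - 55 = -55 + R²)
D = -6 (D = -55 + (7 + 0²)² = -55 + (7 + 0)² = -55 + 7² = -55 + 49 = -6)
(M(-161) + 1/(-28844))*(6886 + D) = (-53*I*√161 + 1/(-28844))*(6886 - 6) = (-53*I*√161 - 1/28844)*6880 = (-1/28844 - 53*I*√161)*6880 = -1720/7211 - 364640*I*√161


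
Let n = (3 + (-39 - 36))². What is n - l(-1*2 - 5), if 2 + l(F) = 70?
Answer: 5116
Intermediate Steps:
n = 5184 (n = (3 - 75)² = (-72)² = 5184)
l(F) = 68 (l(F) = -2 + 70 = 68)
n - l(-1*2 - 5) = 5184 - 1*68 = 5184 - 68 = 5116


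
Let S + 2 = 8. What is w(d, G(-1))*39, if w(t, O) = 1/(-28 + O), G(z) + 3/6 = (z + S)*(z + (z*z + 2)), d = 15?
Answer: -78/37 ≈ -2.1081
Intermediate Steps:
S = 6 (S = -2 + 8 = 6)
G(z) = -1/2 + (6 + z)*(2 + z + z**2) (G(z) = -1/2 + (z + 6)*(z + (z*z + 2)) = -1/2 + (6 + z)*(z + (z**2 + 2)) = -1/2 + (6 + z)*(z + (2 + z**2)) = -1/2 + (6 + z)*(2 + z + z**2))
w(d, G(-1))*39 = 39/(-28 + (23/2 + (-1)**3 + 7*(-1)**2 + 8*(-1))) = 39/(-28 + (23/2 - 1 + 7*1 - 8)) = 39/(-28 + (23/2 - 1 + 7 - 8)) = 39/(-28 + 19/2) = 39/(-37/2) = -2/37*39 = -78/37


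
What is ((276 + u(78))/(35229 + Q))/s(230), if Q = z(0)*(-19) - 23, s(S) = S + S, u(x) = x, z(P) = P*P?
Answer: 177/8097380 ≈ 2.1859e-5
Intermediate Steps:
z(P) = P²
s(S) = 2*S
Q = -23 (Q = 0²*(-19) - 23 = 0*(-19) - 23 = 0 - 23 = -23)
((276 + u(78))/(35229 + Q))/s(230) = ((276 + 78)/(35229 - 23))/((2*230)) = (354/35206)/460 = (354*(1/35206))*(1/460) = (177/17603)*(1/460) = 177/8097380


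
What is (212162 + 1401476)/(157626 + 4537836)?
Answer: 806819/2347731 ≈ 0.34366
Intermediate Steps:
(212162 + 1401476)/(157626 + 4537836) = 1613638/4695462 = 1613638*(1/4695462) = 806819/2347731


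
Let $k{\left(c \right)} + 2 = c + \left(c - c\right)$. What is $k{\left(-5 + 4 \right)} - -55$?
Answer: $52$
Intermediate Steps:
$k{\left(c \right)} = -2 + c$ ($k{\left(c \right)} = -2 + \left(c + \left(c - c\right)\right) = -2 + \left(c + 0\right) = -2 + c$)
$k{\left(-5 + 4 \right)} - -55 = \left(-2 + \left(-5 + 4\right)\right) - -55 = \left(-2 - 1\right) + 55 = -3 + 55 = 52$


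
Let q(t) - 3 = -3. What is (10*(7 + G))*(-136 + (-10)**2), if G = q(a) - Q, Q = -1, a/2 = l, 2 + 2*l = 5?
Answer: -2880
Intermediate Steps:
l = 3/2 (l = -1 + (1/2)*5 = -1 + 5/2 = 3/2 ≈ 1.5000)
a = 3 (a = 2*(3/2) = 3)
q(t) = 0 (q(t) = 3 - 3 = 0)
G = 1 (G = 0 - 1*(-1) = 0 + 1 = 1)
(10*(7 + G))*(-136 + (-10)**2) = (10*(7 + 1))*(-136 + (-10)**2) = (10*8)*(-136 + 100) = 80*(-36) = -2880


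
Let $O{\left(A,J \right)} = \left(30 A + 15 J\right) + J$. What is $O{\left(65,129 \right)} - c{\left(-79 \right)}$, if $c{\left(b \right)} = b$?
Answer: $4093$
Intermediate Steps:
$O{\left(A,J \right)} = 16 J + 30 A$ ($O{\left(A,J \right)} = \left(15 J + 30 A\right) + J = 16 J + 30 A$)
$O{\left(65,129 \right)} - c{\left(-79 \right)} = \left(16 \cdot 129 + 30 \cdot 65\right) - -79 = \left(2064 + 1950\right) + 79 = 4014 + 79 = 4093$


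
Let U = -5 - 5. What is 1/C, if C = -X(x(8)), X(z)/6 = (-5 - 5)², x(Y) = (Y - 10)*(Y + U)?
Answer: -1/600 ≈ -0.0016667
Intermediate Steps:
U = -10
x(Y) = (-10 + Y)² (x(Y) = (Y - 10)*(Y - 10) = (-10 + Y)*(-10 + Y) = (-10 + Y)²)
X(z) = 600 (X(z) = 6*(-5 - 5)² = 6*(-10)² = 6*100 = 600)
C = -600 (C = -1*600 = -600)
1/C = 1/(-600) = -1/600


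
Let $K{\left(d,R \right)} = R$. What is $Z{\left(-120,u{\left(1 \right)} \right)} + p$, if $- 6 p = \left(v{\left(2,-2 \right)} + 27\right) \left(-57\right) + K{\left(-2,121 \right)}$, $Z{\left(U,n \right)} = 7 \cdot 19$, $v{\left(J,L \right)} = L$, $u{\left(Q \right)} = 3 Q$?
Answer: $\frac{1051}{3} \approx 350.33$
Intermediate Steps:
$Z{\left(U,n \right)} = 133$
$p = \frac{652}{3}$ ($p = - \frac{\left(-2 + 27\right) \left(-57\right) + 121}{6} = - \frac{25 \left(-57\right) + 121}{6} = - \frac{-1425 + 121}{6} = \left(- \frac{1}{6}\right) \left(-1304\right) = \frac{652}{3} \approx 217.33$)
$Z{\left(-120,u{\left(1 \right)} \right)} + p = 133 + \frac{652}{3} = \frac{1051}{3}$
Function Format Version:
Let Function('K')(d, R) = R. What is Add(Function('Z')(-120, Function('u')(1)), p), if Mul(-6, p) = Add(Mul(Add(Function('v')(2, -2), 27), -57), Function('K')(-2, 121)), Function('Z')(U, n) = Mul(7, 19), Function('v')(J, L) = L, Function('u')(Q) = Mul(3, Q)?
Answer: Rational(1051, 3) ≈ 350.33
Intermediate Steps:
Function('Z')(U, n) = 133
p = Rational(652, 3) (p = Mul(Rational(-1, 6), Add(Mul(Add(-2, 27), -57), 121)) = Mul(Rational(-1, 6), Add(Mul(25, -57), 121)) = Mul(Rational(-1, 6), Add(-1425, 121)) = Mul(Rational(-1, 6), -1304) = Rational(652, 3) ≈ 217.33)
Add(Function('Z')(-120, Function('u')(1)), p) = Add(133, Rational(652, 3)) = Rational(1051, 3)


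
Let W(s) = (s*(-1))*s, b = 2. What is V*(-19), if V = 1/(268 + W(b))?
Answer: -19/264 ≈ -0.071970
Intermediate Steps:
W(s) = -s² (W(s) = (-s)*s = -s²)
V = 1/264 (V = 1/(268 - 1*2²) = 1/(268 - 1*4) = 1/(268 - 4) = 1/264 ≈ 0.0037879)
V*(-19) = (1/264)*(-19) = -19/264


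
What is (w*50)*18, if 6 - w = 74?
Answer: -61200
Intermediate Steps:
w = -68 (w = 6 - 1*74 = 6 - 74 = -68)
(w*50)*18 = -68*50*18 = -3400*18 = -61200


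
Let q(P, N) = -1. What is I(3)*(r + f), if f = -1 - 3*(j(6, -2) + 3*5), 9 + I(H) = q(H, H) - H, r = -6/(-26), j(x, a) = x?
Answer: 829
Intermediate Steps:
r = 3/13 (r = -6*(-1/26) = 3/13 ≈ 0.23077)
I(H) = -10 - H (I(H) = -9 + (-1 - H) = -10 - H)
f = -64 (f = -1 - 3*(6 + 3*5) = -1 - 3*(6 + 15) = -1 - 3*21 = -1 - 63 = -64)
I(3)*(r + f) = (-10 - 1*3)*(3/13 - 64) = (-10 - 3)*(-829/13) = -13*(-829/13) = 829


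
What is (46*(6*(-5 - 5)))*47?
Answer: -129720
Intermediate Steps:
(46*(6*(-5 - 5)))*47 = (46*(6*(-10)))*47 = (46*(-60))*47 = -2760*47 = -129720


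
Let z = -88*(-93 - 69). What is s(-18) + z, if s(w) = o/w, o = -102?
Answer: 42785/3 ≈ 14262.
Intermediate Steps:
z = 14256 (z = -88*(-162) = 14256)
s(w) = -102/w
s(-18) + z = -102/(-18) + 14256 = -102*(-1/18) + 14256 = 17/3 + 14256 = 42785/3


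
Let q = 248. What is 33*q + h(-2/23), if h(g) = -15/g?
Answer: 16713/2 ≈ 8356.5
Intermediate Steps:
33*q + h(-2/23) = 33*248 - 15/((-2/23)) = 8184 - 15/((-2*1/23)) = 8184 - 15/(-2/23) = 8184 - 15*(-23/2) = 8184 + 345/2 = 16713/2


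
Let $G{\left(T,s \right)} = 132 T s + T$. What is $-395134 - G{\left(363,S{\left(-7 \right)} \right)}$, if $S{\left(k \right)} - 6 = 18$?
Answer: $-1545481$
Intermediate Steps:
$S{\left(k \right)} = 24$ ($S{\left(k \right)} = 6 + 18 = 24$)
$G{\left(T,s \right)} = T + 132 T s$ ($G{\left(T,s \right)} = 132 T s + T = T + 132 T s$)
$-395134 - G{\left(363,S{\left(-7 \right)} \right)} = -395134 - 363 \left(1 + 132 \cdot 24\right) = -395134 - 363 \left(1 + 3168\right) = -395134 - 363 \cdot 3169 = -395134 - 1150347 = -1545481$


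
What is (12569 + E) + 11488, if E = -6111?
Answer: 17946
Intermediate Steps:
(12569 + E) + 11488 = (12569 - 6111) + 11488 = 6458 + 11488 = 17946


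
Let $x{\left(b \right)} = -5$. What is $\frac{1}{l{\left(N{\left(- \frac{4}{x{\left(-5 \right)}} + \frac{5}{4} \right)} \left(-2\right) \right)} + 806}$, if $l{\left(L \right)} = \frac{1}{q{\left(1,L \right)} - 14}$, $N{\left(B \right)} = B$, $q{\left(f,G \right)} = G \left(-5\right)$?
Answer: $\frac{13}{10480} \approx 0.0012405$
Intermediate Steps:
$q{\left(f,G \right)} = - 5 G$
$l{\left(L \right)} = \frac{1}{-14 - 5 L}$ ($l{\left(L \right)} = \frac{1}{- 5 L - 14} = \frac{1}{-14 - 5 L}$)
$\frac{1}{l{\left(N{\left(- \frac{4}{x{\left(-5 \right)}} + \frac{5}{4} \right)} \left(-2\right) \right)} + 806} = \frac{1}{- \frac{1}{14 + 5 \left(- \frac{4}{-5} + \frac{5}{4}\right) \left(-2\right)} + 806} = \frac{1}{- \frac{1}{14 + 5 \left(\left(-4\right) \left(- \frac{1}{5}\right) + 5 \cdot \frac{1}{4}\right) \left(-2\right)} + 806} = \frac{1}{- \frac{1}{14 + 5 \left(\frac{4}{5} + \frac{5}{4}\right) \left(-2\right)} + 806} = \frac{1}{- \frac{1}{14 + 5 \cdot \frac{41}{20} \left(-2\right)} + 806} = \frac{1}{- \frac{1}{14 + 5 \left(- \frac{41}{10}\right)} + 806} = \frac{1}{- \frac{1}{14 - \frac{41}{2}} + 806} = \frac{1}{- \frac{1}{- \frac{13}{2}} + 806} = \frac{1}{\left(-1\right) \left(- \frac{2}{13}\right) + 806} = \frac{1}{\frac{2}{13} + 806} = \frac{1}{\frac{10480}{13}} = \frac{13}{10480}$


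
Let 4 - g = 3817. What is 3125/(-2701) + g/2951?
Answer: -19520788/7970651 ≈ -2.4491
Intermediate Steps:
g = -3813 (g = 4 - 1*3817 = 4 - 3817 = -3813)
3125/(-2701) + g/2951 = 3125/(-2701) - 3813/2951 = 3125*(-1/2701) - 3813*1/2951 = -3125/2701 - 3813/2951 = -19520788/7970651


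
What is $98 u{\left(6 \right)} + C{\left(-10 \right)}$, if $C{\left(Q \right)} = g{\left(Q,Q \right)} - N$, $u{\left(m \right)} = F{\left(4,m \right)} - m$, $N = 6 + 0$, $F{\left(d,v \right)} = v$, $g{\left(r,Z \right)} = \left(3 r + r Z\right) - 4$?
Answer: $60$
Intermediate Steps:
$g{\left(r,Z \right)} = -4 + 3 r + Z r$ ($g{\left(r,Z \right)} = \left(3 r + Z r\right) - 4 = -4 + 3 r + Z r$)
$N = 6$
$u{\left(m \right)} = 0$ ($u{\left(m \right)} = m - m = 0$)
$C{\left(Q \right)} = -10 + Q^{2} + 3 Q$ ($C{\left(Q \right)} = \left(-4 + 3 Q + Q Q\right) - 6 = \left(-4 + 3 Q + Q^{2}\right) - 6 = \left(-4 + Q^{2} + 3 Q\right) - 6 = -10 + Q^{2} + 3 Q$)
$98 u{\left(6 \right)} + C{\left(-10 \right)} = 98 \cdot 0 + \left(-10 + \left(-10\right)^{2} + 3 \left(-10\right)\right) = 0 - -60 = 0 + 60 = 60$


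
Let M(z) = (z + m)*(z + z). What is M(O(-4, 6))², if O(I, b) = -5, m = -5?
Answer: 10000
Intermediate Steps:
M(z) = 2*z*(-5 + z) (M(z) = (z - 5)*(z + z) = (-5 + z)*(2*z) = 2*z*(-5 + z))
M(O(-4, 6))² = (2*(-5)*(-5 - 5))² = (2*(-5)*(-10))² = 100² = 10000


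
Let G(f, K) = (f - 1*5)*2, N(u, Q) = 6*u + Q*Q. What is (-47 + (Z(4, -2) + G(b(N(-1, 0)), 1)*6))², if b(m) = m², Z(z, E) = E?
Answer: 104329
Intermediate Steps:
N(u, Q) = Q² + 6*u (N(u, Q) = 6*u + Q² = Q² + 6*u)
G(f, K) = -10 + 2*f (G(f, K) = (f - 5)*2 = (-5 + f)*2 = -10 + 2*f)
(-47 + (Z(4, -2) + G(b(N(-1, 0)), 1)*6))² = (-47 + (-2 + (-10 + 2*(0² + 6*(-1))²)*6))² = (-47 + (-2 + (-10 + 2*(0 - 6)²)*6))² = (-47 + (-2 + (-10 + 2*(-6)²)*6))² = (-47 + (-2 + (-10 + 2*36)*6))² = (-47 + (-2 + (-10 + 72)*6))² = (-47 + (-2 + 62*6))² = (-47 + (-2 + 372))² = (-47 + 370)² = 323² = 104329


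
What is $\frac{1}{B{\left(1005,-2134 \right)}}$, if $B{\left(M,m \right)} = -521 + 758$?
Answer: $\frac{1}{237} \approx 0.0042194$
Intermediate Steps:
$B{\left(M,m \right)} = 237$
$\frac{1}{B{\left(1005,-2134 \right)}} = \frac{1}{237}$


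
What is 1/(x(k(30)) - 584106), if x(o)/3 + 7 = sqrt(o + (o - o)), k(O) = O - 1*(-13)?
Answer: -64903/37911594638 - sqrt(43)/113734783914 ≈ -1.7120e-6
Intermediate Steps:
k(O) = 13 + O (k(O) = O + 13 = 13 + O)
x(o) = -21 + 3*sqrt(o) (x(o) = -21 + 3*sqrt(o + (o - o)) = -21 + 3*sqrt(o + 0) = -21 + 3*sqrt(o))
1/(x(k(30)) - 584106) = 1/((-21 + 3*sqrt(13 + 30)) - 584106) = 1/((-21 + 3*sqrt(43)) - 584106) = 1/(-584127 + 3*sqrt(43))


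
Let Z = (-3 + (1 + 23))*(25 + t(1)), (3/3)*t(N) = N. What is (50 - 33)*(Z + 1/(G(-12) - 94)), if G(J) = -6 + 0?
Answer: 928183/100 ≈ 9281.8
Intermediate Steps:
t(N) = N
G(J) = -6
Z = 546 (Z = (-3 + (1 + 23))*(25 + 1) = (-3 + 24)*26 = 21*26 = 546)
(50 - 33)*(Z + 1/(G(-12) - 94)) = (50 - 33)*(546 + 1/(-6 - 94)) = 17*(546 + 1/(-100)) = 17*(546 - 1/100) = 17*(54599/100) = 928183/100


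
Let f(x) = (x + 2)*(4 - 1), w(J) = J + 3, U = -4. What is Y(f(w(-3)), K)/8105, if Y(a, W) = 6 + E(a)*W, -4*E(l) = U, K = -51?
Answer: -9/1621 ≈ -0.0055521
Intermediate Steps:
E(l) = 1 (E(l) = -¼*(-4) = 1)
w(J) = 3 + J
f(x) = 6 + 3*x (f(x) = (2 + x)*3 = 6 + 3*x)
Y(a, W) = 6 + W (Y(a, W) = 6 + 1*W = 6 + W)
Y(f(w(-3)), K)/8105 = (6 - 51)/8105 = -45*1/8105 = -9/1621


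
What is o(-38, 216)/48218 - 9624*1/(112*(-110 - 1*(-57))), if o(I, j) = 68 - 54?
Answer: 29008321/17888878 ≈ 1.6216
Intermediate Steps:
o(I, j) = 14
o(-38, 216)/48218 - 9624*1/(112*(-110 - 1*(-57))) = 14/48218 - 9624*1/(112*(-110 - 1*(-57))) = 14*(1/48218) - 9624*1/(112*(-110 + 57)) = 7/24109 - 9624/(112*(-53)) = 7/24109 - 9624/(-5936) = 7/24109 - 9624*(-1/5936) = 7/24109 + 1203/742 = 29008321/17888878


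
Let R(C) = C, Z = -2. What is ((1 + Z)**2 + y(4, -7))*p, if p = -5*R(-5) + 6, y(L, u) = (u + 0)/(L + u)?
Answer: 310/3 ≈ 103.33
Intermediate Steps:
y(L, u) = u/(L + u)
p = 31 (p = -5*(-5) + 6 = 25 + 6 = 31)
((1 + Z)**2 + y(4, -7))*p = ((1 - 2)**2 - 7/(4 - 7))*31 = ((-1)**2 - 7/(-3))*31 = (1 - 7*(-1/3))*31 = (1 + 7/3)*31 = (10/3)*31 = 310/3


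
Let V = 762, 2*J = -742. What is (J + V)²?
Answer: 152881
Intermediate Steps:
J = -371 (J = (½)*(-742) = -371)
(J + V)² = (-371 + 762)² = 391² = 152881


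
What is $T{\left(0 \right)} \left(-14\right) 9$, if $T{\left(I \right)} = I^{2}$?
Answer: $0$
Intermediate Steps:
$T{\left(0 \right)} \left(-14\right) 9 = 0^{2} \left(-14\right) 9 = 0 \left(-14\right) 9 = 0 \cdot 9 = 0$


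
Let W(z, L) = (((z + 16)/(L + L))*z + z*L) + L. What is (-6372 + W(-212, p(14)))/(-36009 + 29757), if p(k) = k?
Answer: 1307/1042 ≈ 1.2543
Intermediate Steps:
W(z, L) = L + L*z + z*(16 + z)/(2*L) (W(z, L) = (((16 + z)/((2*L)))*z + L*z) + L = (((16 + z)*(1/(2*L)))*z + L*z) + L = (((16 + z)/(2*L))*z + L*z) + L = (z*(16 + z)/(2*L) + L*z) + L = (L*z + z*(16 + z)/(2*L)) + L = L + L*z + z*(16 + z)/(2*L))
(-6372 + W(-212, p(14)))/(-36009 + 29757) = (-6372 + (14 + 14*(-212) + (½)*(-212)²/14 + 8*(-212)/14))/(-36009 + 29757) = (-6372 + (14 - 2968 + (½)*(1/14)*44944 + 8*(-212)*(1/14)))/(-6252) = (-6372 + (14 - 2968 + 11236/7 - 848/7))*(-1/6252) = (-6372 - 1470)*(-1/6252) = -7842*(-1/6252) = 1307/1042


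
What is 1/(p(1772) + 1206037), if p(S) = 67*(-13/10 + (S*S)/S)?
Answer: 10/13246739 ≈ 7.5490e-7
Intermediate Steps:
p(S) = -871/10 + 67*S (p(S) = 67*(-13*⅒ + S²/S) = 67*(-13/10 + S) = -871/10 + 67*S)
1/(p(1772) + 1206037) = 1/((-871/10 + 67*1772) + 1206037) = 1/((-871/10 + 118724) + 1206037) = 1/(1186369/10 + 1206037) = 1/(13246739/10) = 10/13246739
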